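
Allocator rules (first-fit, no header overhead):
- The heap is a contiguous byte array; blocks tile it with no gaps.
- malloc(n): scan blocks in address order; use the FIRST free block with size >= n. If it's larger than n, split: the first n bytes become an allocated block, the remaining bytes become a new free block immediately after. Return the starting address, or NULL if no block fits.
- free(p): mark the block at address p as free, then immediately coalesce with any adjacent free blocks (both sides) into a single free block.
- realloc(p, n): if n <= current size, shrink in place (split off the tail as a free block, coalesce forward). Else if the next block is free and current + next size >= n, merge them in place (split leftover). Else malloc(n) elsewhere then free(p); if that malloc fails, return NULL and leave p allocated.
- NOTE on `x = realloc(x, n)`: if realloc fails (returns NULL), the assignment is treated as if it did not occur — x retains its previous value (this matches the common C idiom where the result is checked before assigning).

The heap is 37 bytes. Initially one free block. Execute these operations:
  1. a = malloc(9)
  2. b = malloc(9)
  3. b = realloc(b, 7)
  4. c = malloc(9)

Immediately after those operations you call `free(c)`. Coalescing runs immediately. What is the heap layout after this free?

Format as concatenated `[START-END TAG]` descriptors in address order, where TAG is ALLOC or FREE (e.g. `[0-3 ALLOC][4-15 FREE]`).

Answer: [0-8 ALLOC][9-15 ALLOC][16-36 FREE]

Derivation:
Op 1: a = malloc(9) -> a = 0; heap: [0-8 ALLOC][9-36 FREE]
Op 2: b = malloc(9) -> b = 9; heap: [0-8 ALLOC][9-17 ALLOC][18-36 FREE]
Op 3: b = realloc(b, 7) -> b = 9; heap: [0-8 ALLOC][9-15 ALLOC][16-36 FREE]
Op 4: c = malloc(9) -> c = 16; heap: [0-8 ALLOC][9-15 ALLOC][16-24 ALLOC][25-36 FREE]
free(c): c = 16 -> block [16-24 ALLOC]; mark free, coalesce with adjacent free neighbors -> [0-8 ALLOC][9-15 ALLOC][16-36 FREE]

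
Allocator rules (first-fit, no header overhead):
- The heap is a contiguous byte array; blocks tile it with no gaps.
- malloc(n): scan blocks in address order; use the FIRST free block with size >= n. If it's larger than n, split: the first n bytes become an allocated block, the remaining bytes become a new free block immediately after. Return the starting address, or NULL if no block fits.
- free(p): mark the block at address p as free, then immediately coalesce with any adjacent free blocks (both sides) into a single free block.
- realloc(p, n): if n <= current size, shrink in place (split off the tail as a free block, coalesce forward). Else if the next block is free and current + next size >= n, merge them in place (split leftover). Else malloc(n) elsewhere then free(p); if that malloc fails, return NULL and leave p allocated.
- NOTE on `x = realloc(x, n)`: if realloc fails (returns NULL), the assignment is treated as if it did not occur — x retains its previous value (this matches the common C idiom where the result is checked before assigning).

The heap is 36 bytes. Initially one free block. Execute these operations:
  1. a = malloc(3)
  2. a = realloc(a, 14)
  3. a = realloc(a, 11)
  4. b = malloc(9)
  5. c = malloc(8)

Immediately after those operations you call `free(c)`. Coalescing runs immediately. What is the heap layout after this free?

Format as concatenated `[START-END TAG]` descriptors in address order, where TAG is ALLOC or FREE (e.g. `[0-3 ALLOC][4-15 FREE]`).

Op 1: a = malloc(3) -> a = 0; heap: [0-2 ALLOC][3-35 FREE]
Op 2: a = realloc(a, 14) -> a = 0; heap: [0-13 ALLOC][14-35 FREE]
Op 3: a = realloc(a, 11) -> a = 0; heap: [0-10 ALLOC][11-35 FREE]
Op 4: b = malloc(9) -> b = 11; heap: [0-10 ALLOC][11-19 ALLOC][20-35 FREE]
Op 5: c = malloc(8) -> c = 20; heap: [0-10 ALLOC][11-19 ALLOC][20-27 ALLOC][28-35 FREE]
free(c): c = 20 -> block [20-27 ALLOC]; mark free, coalesce with adjacent free neighbors -> [0-10 ALLOC][11-19 ALLOC][20-35 FREE]

Answer: [0-10 ALLOC][11-19 ALLOC][20-35 FREE]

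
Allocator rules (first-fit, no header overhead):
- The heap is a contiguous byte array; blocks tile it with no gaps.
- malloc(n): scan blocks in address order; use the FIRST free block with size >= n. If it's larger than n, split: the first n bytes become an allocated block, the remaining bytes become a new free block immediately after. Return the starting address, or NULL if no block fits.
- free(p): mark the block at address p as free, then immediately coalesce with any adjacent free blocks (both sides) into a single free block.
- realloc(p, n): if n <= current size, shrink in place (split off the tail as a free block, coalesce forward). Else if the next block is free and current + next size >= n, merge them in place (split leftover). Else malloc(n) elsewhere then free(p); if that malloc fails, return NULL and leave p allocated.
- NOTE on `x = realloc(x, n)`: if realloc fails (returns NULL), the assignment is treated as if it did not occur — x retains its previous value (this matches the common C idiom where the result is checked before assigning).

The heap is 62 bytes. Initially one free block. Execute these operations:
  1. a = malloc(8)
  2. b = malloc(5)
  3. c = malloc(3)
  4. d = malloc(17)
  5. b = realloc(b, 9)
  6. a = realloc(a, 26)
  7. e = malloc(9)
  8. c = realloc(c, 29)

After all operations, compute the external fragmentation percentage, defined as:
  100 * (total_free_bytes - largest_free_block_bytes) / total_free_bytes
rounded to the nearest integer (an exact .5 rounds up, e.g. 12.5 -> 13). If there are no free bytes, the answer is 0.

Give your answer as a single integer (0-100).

Op 1: a = malloc(8) -> a = 0; heap: [0-7 ALLOC][8-61 FREE]
Op 2: b = malloc(5) -> b = 8; heap: [0-7 ALLOC][8-12 ALLOC][13-61 FREE]
Op 3: c = malloc(3) -> c = 13; heap: [0-7 ALLOC][8-12 ALLOC][13-15 ALLOC][16-61 FREE]
Op 4: d = malloc(17) -> d = 16; heap: [0-7 ALLOC][8-12 ALLOC][13-15 ALLOC][16-32 ALLOC][33-61 FREE]
Op 5: b = realloc(b, 9) -> b = 33; heap: [0-7 ALLOC][8-12 FREE][13-15 ALLOC][16-32 ALLOC][33-41 ALLOC][42-61 FREE]
Op 6: a = realloc(a, 26) -> NULL (a unchanged); heap: [0-7 ALLOC][8-12 FREE][13-15 ALLOC][16-32 ALLOC][33-41 ALLOC][42-61 FREE]
Op 7: e = malloc(9) -> e = 42; heap: [0-7 ALLOC][8-12 FREE][13-15 ALLOC][16-32 ALLOC][33-41 ALLOC][42-50 ALLOC][51-61 FREE]
Op 8: c = realloc(c, 29) -> NULL (c unchanged); heap: [0-7 ALLOC][8-12 FREE][13-15 ALLOC][16-32 ALLOC][33-41 ALLOC][42-50 ALLOC][51-61 FREE]
Free blocks: [5 11] total_free=16 largest=11 -> 100*(16-11)/16 = 500/16 = 31.25 -> rounds to 31

Answer: 31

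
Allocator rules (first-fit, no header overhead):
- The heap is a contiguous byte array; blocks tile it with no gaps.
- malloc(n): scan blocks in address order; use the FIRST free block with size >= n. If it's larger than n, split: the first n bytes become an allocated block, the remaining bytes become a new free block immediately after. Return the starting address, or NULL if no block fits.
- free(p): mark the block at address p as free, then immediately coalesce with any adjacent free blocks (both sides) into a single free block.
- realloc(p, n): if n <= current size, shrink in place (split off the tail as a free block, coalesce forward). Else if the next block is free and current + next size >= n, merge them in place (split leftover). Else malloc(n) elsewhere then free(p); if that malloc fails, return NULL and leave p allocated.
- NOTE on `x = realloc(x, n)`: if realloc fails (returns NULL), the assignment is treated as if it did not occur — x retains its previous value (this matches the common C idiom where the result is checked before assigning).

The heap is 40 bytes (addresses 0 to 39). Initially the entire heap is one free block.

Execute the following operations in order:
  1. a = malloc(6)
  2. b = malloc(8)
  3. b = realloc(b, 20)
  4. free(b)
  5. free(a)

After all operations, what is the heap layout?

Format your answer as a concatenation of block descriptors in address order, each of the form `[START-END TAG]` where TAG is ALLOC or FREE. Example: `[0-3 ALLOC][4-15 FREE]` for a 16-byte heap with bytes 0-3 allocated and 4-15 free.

Op 1: a = malloc(6) -> a = 0; heap: [0-5 ALLOC][6-39 FREE]
Op 2: b = malloc(8) -> b = 6; heap: [0-5 ALLOC][6-13 ALLOC][14-39 FREE]
Op 3: b = realloc(b, 20) -> b = 6; heap: [0-5 ALLOC][6-25 ALLOC][26-39 FREE]
Op 4: free(b) -> (freed b); heap: [0-5 ALLOC][6-39 FREE]
Op 5: free(a) -> (freed a); heap: [0-39 FREE]

Answer: [0-39 FREE]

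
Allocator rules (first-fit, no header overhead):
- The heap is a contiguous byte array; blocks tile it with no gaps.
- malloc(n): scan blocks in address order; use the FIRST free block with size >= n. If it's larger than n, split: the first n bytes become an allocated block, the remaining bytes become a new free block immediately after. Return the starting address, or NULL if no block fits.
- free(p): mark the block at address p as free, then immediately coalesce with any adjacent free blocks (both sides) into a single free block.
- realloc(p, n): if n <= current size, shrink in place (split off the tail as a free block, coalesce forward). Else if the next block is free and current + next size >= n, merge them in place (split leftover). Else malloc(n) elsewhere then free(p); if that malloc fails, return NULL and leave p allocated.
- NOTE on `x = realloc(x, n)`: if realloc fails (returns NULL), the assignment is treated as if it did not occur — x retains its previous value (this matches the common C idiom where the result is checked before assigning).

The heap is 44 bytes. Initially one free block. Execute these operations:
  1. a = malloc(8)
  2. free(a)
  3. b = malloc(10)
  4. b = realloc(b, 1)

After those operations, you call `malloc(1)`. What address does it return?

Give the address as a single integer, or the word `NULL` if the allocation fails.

Answer: 1

Derivation:
Op 1: a = malloc(8) -> a = 0; heap: [0-7 ALLOC][8-43 FREE]
Op 2: free(a) -> (freed a); heap: [0-43 FREE]
Op 3: b = malloc(10) -> b = 0; heap: [0-9 ALLOC][10-43 FREE]
Op 4: b = realloc(b, 1) -> b = 0; heap: [0-0 ALLOC][1-43 FREE]
malloc(1): first-fit scan over [0-0 ALLOC][1-43 FREE] -> 1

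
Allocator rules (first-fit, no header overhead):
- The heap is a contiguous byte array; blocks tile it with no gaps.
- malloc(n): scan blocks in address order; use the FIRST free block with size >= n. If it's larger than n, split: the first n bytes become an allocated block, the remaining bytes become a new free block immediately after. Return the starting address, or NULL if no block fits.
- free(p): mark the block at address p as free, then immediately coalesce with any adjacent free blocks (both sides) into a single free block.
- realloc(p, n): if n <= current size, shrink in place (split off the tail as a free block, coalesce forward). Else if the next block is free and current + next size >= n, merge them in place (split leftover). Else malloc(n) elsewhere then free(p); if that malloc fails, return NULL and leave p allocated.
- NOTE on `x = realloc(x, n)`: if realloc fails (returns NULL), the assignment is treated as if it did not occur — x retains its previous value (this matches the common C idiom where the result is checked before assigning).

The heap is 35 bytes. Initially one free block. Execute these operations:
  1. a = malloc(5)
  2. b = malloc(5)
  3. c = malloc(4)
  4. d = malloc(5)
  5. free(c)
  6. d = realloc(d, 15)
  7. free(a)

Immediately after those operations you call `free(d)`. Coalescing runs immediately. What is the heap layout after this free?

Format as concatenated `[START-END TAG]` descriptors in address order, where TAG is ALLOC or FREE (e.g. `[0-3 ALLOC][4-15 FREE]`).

Answer: [0-4 FREE][5-9 ALLOC][10-34 FREE]

Derivation:
Op 1: a = malloc(5) -> a = 0; heap: [0-4 ALLOC][5-34 FREE]
Op 2: b = malloc(5) -> b = 5; heap: [0-4 ALLOC][5-9 ALLOC][10-34 FREE]
Op 3: c = malloc(4) -> c = 10; heap: [0-4 ALLOC][5-9 ALLOC][10-13 ALLOC][14-34 FREE]
Op 4: d = malloc(5) -> d = 14; heap: [0-4 ALLOC][5-9 ALLOC][10-13 ALLOC][14-18 ALLOC][19-34 FREE]
Op 5: free(c) -> (freed c); heap: [0-4 ALLOC][5-9 ALLOC][10-13 FREE][14-18 ALLOC][19-34 FREE]
Op 6: d = realloc(d, 15) -> d = 14; heap: [0-4 ALLOC][5-9 ALLOC][10-13 FREE][14-28 ALLOC][29-34 FREE]
Op 7: free(a) -> (freed a); heap: [0-4 FREE][5-9 ALLOC][10-13 FREE][14-28 ALLOC][29-34 FREE]
free(d): d = 14 -> block [14-28 ALLOC]; mark free, coalesce with adjacent free neighbors -> [0-4 FREE][5-9 ALLOC][10-34 FREE]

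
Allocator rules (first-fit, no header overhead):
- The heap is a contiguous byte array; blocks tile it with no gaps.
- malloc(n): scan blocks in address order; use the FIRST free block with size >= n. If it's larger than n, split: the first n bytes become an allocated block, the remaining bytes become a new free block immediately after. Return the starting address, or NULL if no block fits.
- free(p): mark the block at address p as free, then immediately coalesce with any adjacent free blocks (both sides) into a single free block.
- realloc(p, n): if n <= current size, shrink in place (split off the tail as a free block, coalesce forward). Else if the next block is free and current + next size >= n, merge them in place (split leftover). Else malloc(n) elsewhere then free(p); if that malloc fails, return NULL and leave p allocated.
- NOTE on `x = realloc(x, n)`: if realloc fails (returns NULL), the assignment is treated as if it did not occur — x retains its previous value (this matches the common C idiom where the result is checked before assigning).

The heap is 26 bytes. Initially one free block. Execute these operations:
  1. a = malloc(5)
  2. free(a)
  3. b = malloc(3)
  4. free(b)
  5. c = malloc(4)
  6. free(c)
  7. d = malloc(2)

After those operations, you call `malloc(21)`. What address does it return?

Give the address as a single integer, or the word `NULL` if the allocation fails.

Op 1: a = malloc(5) -> a = 0; heap: [0-4 ALLOC][5-25 FREE]
Op 2: free(a) -> (freed a); heap: [0-25 FREE]
Op 3: b = malloc(3) -> b = 0; heap: [0-2 ALLOC][3-25 FREE]
Op 4: free(b) -> (freed b); heap: [0-25 FREE]
Op 5: c = malloc(4) -> c = 0; heap: [0-3 ALLOC][4-25 FREE]
Op 6: free(c) -> (freed c); heap: [0-25 FREE]
Op 7: d = malloc(2) -> d = 0; heap: [0-1 ALLOC][2-25 FREE]
malloc(21): first-fit scan over [0-1 ALLOC][2-25 FREE] -> 2

Answer: 2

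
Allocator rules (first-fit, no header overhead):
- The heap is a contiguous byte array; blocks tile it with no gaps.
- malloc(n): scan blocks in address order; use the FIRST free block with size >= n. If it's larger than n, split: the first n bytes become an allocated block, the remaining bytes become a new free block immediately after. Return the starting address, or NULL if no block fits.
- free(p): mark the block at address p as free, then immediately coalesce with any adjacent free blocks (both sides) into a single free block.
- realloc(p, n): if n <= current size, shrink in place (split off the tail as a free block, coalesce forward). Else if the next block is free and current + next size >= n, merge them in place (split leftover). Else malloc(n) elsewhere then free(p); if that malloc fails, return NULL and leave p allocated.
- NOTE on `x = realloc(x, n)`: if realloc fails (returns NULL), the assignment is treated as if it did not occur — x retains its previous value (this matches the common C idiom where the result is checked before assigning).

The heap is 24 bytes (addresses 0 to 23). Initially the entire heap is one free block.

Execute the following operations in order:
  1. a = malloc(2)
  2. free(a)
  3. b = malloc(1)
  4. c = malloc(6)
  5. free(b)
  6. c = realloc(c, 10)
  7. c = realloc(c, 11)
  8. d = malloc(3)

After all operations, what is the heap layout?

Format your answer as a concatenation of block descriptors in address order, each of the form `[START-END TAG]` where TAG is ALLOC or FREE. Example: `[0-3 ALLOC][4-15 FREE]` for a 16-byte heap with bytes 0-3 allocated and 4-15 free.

Answer: [0-0 FREE][1-11 ALLOC][12-14 ALLOC][15-23 FREE]

Derivation:
Op 1: a = malloc(2) -> a = 0; heap: [0-1 ALLOC][2-23 FREE]
Op 2: free(a) -> (freed a); heap: [0-23 FREE]
Op 3: b = malloc(1) -> b = 0; heap: [0-0 ALLOC][1-23 FREE]
Op 4: c = malloc(6) -> c = 1; heap: [0-0 ALLOC][1-6 ALLOC][7-23 FREE]
Op 5: free(b) -> (freed b); heap: [0-0 FREE][1-6 ALLOC][7-23 FREE]
Op 6: c = realloc(c, 10) -> c = 1; heap: [0-0 FREE][1-10 ALLOC][11-23 FREE]
Op 7: c = realloc(c, 11) -> c = 1; heap: [0-0 FREE][1-11 ALLOC][12-23 FREE]
Op 8: d = malloc(3) -> d = 12; heap: [0-0 FREE][1-11 ALLOC][12-14 ALLOC][15-23 FREE]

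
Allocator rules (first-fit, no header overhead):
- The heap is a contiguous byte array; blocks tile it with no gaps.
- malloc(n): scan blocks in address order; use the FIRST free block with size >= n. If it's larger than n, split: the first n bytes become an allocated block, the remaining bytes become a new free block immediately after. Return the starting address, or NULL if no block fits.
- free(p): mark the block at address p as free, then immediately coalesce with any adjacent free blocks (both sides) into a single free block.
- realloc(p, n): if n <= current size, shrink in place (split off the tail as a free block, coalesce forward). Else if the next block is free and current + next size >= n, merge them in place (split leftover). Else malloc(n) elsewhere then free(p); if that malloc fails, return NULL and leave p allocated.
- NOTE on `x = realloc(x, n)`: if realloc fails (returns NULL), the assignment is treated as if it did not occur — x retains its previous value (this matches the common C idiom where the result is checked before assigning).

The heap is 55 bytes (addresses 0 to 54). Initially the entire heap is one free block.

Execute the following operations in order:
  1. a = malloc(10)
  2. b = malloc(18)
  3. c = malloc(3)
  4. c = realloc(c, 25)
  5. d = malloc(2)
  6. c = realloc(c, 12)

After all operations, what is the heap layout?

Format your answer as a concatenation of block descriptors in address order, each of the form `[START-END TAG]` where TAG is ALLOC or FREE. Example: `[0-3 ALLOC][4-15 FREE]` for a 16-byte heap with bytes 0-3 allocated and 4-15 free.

Op 1: a = malloc(10) -> a = 0; heap: [0-9 ALLOC][10-54 FREE]
Op 2: b = malloc(18) -> b = 10; heap: [0-9 ALLOC][10-27 ALLOC][28-54 FREE]
Op 3: c = malloc(3) -> c = 28; heap: [0-9 ALLOC][10-27 ALLOC][28-30 ALLOC][31-54 FREE]
Op 4: c = realloc(c, 25) -> c = 28; heap: [0-9 ALLOC][10-27 ALLOC][28-52 ALLOC][53-54 FREE]
Op 5: d = malloc(2) -> d = 53; heap: [0-9 ALLOC][10-27 ALLOC][28-52 ALLOC][53-54 ALLOC]
Op 6: c = realloc(c, 12) -> c = 28; heap: [0-9 ALLOC][10-27 ALLOC][28-39 ALLOC][40-52 FREE][53-54 ALLOC]

Answer: [0-9 ALLOC][10-27 ALLOC][28-39 ALLOC][40-52 FREE][53-54 ALLOC]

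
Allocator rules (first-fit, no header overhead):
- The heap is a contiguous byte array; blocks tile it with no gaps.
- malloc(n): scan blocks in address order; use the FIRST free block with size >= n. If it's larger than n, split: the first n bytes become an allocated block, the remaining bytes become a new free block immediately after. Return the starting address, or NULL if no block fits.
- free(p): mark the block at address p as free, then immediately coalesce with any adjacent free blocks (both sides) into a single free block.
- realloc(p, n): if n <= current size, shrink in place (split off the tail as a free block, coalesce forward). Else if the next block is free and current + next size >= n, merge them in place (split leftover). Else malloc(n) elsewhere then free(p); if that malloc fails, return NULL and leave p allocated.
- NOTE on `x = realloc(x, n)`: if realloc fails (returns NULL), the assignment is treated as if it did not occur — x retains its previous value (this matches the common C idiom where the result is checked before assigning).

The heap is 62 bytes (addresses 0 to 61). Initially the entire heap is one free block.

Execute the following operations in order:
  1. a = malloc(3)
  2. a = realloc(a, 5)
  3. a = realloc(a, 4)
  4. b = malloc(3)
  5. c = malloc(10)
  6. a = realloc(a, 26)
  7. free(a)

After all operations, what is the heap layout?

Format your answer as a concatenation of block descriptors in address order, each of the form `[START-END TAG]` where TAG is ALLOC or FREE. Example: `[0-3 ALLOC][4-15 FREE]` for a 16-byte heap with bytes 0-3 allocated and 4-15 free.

Answer: [0-3 FREE][4-6 ALLOC][7-16 ALLOC][17-61 FREE]

Derivation:
Op 1: a = malloc(3) -> a = 0; heap: [0-2 ALLOC][3-61 FREE]
Op 2: a = realloc(a, 5) -> a = 0; heap: [0-4 ALLOC][5-61 FREE]
Op 3: a = realloc(a, 4) -> a = 0; heap: [0-3 ALLOC][4-61 FREE]
Op 4: b = malloc(3) -> b = 4; heap: [0-3 ALLOC][4-6 ALLOC][7-61 FREE]
Op 5: c = malloc(10) -> c = 7; heap: [0-3 ALLOC][4-6 ALLOC][7-16 ALLOC][17-61 FREE]
Op 6: a = realloc(a, 26) -> a = 17; heap: [0-3 FREE][4-6 ALLOC][7-16 ALLOC][17-42 ALLOC][43-61 FREE]
Op 7: free(a) -> (freed a); heap: [0-3 FREE][4-6 ALLOC][7-16 ALLOC][17-61 FREE]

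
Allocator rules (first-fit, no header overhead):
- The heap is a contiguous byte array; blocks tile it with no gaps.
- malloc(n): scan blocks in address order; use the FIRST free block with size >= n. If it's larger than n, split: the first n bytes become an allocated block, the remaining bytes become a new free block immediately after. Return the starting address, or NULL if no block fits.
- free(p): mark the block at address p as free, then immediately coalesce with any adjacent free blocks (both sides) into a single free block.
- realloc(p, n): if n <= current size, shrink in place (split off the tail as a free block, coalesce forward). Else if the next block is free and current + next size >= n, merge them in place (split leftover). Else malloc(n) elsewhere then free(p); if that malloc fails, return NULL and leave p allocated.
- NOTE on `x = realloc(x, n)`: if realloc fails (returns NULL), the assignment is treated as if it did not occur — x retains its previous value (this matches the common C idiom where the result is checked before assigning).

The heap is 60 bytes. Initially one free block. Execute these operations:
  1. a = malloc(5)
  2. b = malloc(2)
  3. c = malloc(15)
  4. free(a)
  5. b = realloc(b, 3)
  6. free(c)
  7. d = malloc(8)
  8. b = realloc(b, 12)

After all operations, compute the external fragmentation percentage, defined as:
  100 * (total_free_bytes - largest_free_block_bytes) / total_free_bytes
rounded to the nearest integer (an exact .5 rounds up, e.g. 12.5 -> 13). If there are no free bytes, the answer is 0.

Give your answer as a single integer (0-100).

Op 1: a = malloc(5) -> a = 0; heap: [0-4 ALLOC][5-59 FREE]
Op 2: b = malloc(2) -> b = 5; heap: [0-4 ALLOC][5-6 ALLOC][7-59 FREE]
Op 3: c = malloc(15) -> c = 7; heap: [0-4 ALLOC][5-6 ALLOC][7-21 ALLOC][22-59 FREE]
Op 4: free(a) -> (freed a); heap: [0-4 FREE][5-6 ALLOC][7-21 ALLOC][22-59 FREE]
Op 5: b = realloc(b, 3) -> b = 0; heap: [0-2 ALLOC][3-6 FREE][7-21 ALLOC][22-59 FREE]
Op 6: free(c) -> (freed c); heap: [0-2 ALLOC][3-59 FREE]
Op 7: d = malloc(8) -> d = 3; heap: [0-2 ALLOC][3-10 ALLOC][11-59 FREE]
Op 8: b = realloc(b, 12) -> b = 11; heap: [0-2 FREE][3-10 ALLOC][11-22 ALLOC][23-59 FREE]
Free blocks: [3 37] total_free=40 largest=37 -> 100*(40-37)/40 = 300/40 = 7.5 -> rounds to 8

Answer: 8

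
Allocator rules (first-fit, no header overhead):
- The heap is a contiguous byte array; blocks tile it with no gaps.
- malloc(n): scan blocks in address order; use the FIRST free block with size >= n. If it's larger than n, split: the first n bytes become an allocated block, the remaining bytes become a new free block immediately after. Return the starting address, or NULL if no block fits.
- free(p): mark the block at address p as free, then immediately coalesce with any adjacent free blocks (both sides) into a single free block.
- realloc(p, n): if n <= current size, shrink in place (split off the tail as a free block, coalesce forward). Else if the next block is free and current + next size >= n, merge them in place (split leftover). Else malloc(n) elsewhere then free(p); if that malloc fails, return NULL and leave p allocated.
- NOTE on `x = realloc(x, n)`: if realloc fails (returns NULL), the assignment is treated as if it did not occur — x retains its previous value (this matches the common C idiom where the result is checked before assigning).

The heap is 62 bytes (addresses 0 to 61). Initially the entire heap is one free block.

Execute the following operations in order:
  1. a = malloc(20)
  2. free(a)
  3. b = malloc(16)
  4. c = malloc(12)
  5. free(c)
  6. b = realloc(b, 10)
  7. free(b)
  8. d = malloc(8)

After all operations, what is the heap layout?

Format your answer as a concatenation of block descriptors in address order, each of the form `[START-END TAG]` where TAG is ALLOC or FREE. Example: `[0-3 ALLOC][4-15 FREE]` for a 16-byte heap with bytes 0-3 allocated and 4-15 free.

Answer: [0-7 ALLOC][8-61 FREE]

Derivation:
Op 1: a = malloc(20) -> a = 0; heap: [0-19 ALLOC][20-61 FREE]
Op 2: free(a) -> (freed a); heap: [0-61 FREE]
Op 3: b = malloc(16) -> b = 0; heap: [0-15 ALLOC][16-61 FREE]
Op 4: c = malloc(12) -> c = 16; heap: [0-15 ALLOC][16-27 ALLOC][28-61 FREE]
Op 5: free(c) -> (freed c); heap: [0-15 ALLOC][16-61 FREE]
Op 6: b = realloc(b, 10) -> b = 0; heap: [0-9 ALLOC][10-61 FREE]
Op 7: free(b) -> (freed b); heap: [0-61 FREE]
Op 8: d = malloc(8) -> d = 0; heap: [0-7 ALLOC][8-61 FREE]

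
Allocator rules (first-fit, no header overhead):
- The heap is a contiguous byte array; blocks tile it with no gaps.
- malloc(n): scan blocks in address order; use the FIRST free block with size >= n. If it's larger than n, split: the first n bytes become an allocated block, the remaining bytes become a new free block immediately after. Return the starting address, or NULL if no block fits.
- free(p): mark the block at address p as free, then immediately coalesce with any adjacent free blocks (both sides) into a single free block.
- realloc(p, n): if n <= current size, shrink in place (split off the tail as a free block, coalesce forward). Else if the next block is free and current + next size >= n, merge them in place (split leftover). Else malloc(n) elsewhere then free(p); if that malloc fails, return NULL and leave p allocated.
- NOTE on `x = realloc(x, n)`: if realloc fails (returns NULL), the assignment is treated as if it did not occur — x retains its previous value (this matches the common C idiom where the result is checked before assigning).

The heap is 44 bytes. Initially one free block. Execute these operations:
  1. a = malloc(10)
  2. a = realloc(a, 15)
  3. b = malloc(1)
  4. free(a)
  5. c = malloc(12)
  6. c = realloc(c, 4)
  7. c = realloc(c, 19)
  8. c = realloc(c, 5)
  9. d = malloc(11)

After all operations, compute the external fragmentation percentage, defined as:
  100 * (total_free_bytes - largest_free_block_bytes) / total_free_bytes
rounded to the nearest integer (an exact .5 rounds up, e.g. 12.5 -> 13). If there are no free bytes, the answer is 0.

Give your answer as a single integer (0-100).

Op 1: a = malloc(10) -> a = 0; heap: [0-9 ALLOC][10-43 FREE]
Op 2: a = realloc(a, 15) -> a = 0; heap: [0-14 ALLOC][15-43 FREE]
Op 3: b = malloc(1) -> b = 15; heap: [0-14 ALLOC][15-15 ALLOC][16-43 FREE]
Op 4: free(a) -> (freed a); heap: [0-14 FREE][15-15 ALLOC][16-43 FREE]
Op 5: c = malloc(12) -> c = 0; heap: [0-11 ALLOC][12-14 FREE][15-15 ALLOC][16-43 FREE]
Op 6: c = realloc(c, 4) -> c = 0; heap: [0-3 ALLOC][4-14 FREE][15-15 ALLOC][16-43 FREE]
Op 7: c = realloc(c, 19) -> c = 16; heap: [0-14 FREE][15-15 ALLOC][16-34 ALLOC][35-43 FREE]
Op 8: c = realloc(c, 5) -> c = 16; heap: [0-14 FREE][15-15 ALLOC][16-20 ALLOC][21-43 FREE]
Op 9: d = malloc(11) -> d = 0; heap: [0-10 ALLOC][11-14 FREE][15-15 ALLOC][16-20 ALLOC][21-43 FREE]
Free blocks: [4 23] total_free=27 largest=23 -> 100*(27-23)/27 = 400/27 ≈ 14.815 -> rounds to 15

Answer: 15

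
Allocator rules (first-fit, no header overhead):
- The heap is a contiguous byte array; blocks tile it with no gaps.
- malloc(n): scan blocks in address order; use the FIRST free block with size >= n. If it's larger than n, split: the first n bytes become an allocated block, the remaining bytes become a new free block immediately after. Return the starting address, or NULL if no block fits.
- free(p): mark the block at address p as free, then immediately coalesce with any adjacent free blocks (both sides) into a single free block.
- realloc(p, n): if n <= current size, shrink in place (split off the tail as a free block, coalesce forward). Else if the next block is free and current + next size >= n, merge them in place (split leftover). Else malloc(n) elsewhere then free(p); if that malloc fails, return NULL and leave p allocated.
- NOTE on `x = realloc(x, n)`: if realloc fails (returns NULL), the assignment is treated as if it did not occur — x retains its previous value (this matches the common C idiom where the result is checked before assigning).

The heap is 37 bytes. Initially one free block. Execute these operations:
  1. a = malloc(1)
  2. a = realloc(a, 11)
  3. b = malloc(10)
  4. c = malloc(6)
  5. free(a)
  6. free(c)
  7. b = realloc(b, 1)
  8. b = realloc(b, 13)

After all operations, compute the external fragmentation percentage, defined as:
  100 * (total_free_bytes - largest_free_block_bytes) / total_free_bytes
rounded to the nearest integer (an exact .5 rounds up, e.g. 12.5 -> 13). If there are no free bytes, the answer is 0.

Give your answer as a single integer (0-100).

Op 1: a = malloc(1) -> a = 0; heap: [0-0 ALLOC][1-36 FREE]
Op 2: a = realloc(a, 11) -> a = 0; heap: [0-10 ALLOC][11-36 FREE]
Op 3: b = malloc(10) -> b = 11; heap: [0-10 ALLOC][11-20 ALLOC][21-36 FREE]
Op 4: c = malloc(6) -> c = 21; heap: [0-10 ALLOC][11-20 ALLOC][21-26 ALLOC][27-36 FREE]
Op 5: free(a) -> (freed a); heap: [0-10 FREE][11-20 ALLOC][21-26 ALLOC][27-36 FREE]
Op 6: free(c) -> (freed c); heap: [0-10 FREE][11-20 ALLOC][21-36 FREE]
Op 7: b = realloc(b, 1) -> b = 11; heap: [0-10 FREE][11-11 ALLOC][12-36 FREE]
Op 8: b = realloc(b, 13) -> b = 11; heap: [0-10 FREE][11-23 ALLOC][24-36 FREE]
Free blocks: [11 13] total_free=24 largest=13 -> 100*(24-13)/24 = 1100/24 ≈ 45.833 -> rounds to 46

Answer: 46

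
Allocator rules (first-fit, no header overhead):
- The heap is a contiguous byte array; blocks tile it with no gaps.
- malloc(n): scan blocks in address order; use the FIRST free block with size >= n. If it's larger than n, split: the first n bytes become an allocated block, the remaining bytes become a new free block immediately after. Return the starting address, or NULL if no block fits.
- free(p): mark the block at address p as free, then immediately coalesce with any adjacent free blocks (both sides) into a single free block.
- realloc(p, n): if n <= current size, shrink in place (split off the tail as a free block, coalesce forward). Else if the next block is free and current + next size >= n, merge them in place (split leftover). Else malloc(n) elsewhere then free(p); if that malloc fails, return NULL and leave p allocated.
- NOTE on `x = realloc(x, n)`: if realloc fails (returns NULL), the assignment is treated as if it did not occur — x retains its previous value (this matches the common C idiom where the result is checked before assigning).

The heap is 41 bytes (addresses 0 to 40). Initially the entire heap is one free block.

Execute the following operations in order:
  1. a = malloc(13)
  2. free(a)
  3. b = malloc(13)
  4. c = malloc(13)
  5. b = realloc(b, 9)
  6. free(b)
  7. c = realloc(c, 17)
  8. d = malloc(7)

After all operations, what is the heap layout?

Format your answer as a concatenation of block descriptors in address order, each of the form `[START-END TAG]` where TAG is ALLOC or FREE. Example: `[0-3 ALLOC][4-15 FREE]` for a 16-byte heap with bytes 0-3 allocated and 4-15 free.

Op 1: a = malloc(13) -> a = 0; heap: [0-12 ALLOC][13-40 FREE]
Op 2: free(a) -> (freed a); heap: [0-40 FREE]
Op 3: b = malloc(13) -> b = 0; heap: [0-12 ALLOC][13-40 FREE]
Op 4: c = malloc(13) -> c = 13; heap: [0-12 ALLOC][13-25 ALLOC][26-40 FREE]
Op 5: b = realloc(b, 9) -> b = 0; heap: [0-8 ALLOC][9-12 FREE][13-25 ALLOC][26-40 FREE]
Op 6: free(b) -> (freed b); heap: [0-12 FREE][13-25 ALLOC][26-40 FREE]
Op 7: c = realloc(c, 17) -> c = 13; heap: [0-12 FREE][13-29 ALLOC][30-40 FREE]
Op 8: d = malloc(7) -> d = 0; heap: [0-6 ALLOC][7-12 FREE][13-29 ALLOC][30-40 FREE]

Answer: [0-6 ALLOC][7-12 FREE][13-29 ALLOC][30-40 FREE]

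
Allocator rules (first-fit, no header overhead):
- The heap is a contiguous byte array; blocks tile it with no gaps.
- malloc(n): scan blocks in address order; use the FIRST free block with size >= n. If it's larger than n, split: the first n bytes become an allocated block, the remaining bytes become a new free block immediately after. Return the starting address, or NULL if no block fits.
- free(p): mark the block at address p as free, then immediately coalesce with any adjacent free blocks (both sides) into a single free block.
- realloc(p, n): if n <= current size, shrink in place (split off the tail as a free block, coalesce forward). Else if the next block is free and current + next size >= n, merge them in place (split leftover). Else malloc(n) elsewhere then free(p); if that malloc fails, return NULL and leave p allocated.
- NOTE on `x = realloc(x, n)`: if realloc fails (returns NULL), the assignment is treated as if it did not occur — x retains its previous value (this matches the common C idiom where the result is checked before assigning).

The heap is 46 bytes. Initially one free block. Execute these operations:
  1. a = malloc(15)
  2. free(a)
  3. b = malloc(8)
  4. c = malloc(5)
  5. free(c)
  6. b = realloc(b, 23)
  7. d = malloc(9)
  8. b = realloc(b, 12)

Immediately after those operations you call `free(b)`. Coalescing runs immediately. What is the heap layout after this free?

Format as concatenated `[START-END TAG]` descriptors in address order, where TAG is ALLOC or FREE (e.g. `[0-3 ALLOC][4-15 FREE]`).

Op 1: a = malloc(15) -> a = 0; heap: [0-14 ALLOC][15-45 FREE]
Op 2: free(a) -> (freed a); heap: [0-45 FREE]
Op 3: b = malloc(8) -> b = 0; heap: [0-7 ALLOC][8-45 FREE]
Op 4: c = malloc(5) -> c = 8; heap: [0-7 ALLOC][8-12 ALLOC][13-45 FREE]
Op 5: free(c) -> (freed c); heap: [0-7 ALLOC][8-45 FREE]
Op 6: b = realloc(b, 23) -> b = 0; heap: [0-22 ALLOC][23-45 FREE]
Op 7: d = malloc(9) -> d = 23; heap: [0-22 ALLOC][23-31 ALLOC][32-45 FREE]
Op 8: b = realloc(b, 12) -> b = 0; heap: [0-11 ALLOC][12-22 FREE][23-31 ALLOC][32-45 FREE]
free(b): b = 0 -> block [0-11 ALLOC]; mark free, coalesce with adjacent free neighbors -> [0-22 FREE][23-31 ALLOC][32-45 FREE]

Answer: [0-22 FREE][23-31 ALLOC][32-45 FREE]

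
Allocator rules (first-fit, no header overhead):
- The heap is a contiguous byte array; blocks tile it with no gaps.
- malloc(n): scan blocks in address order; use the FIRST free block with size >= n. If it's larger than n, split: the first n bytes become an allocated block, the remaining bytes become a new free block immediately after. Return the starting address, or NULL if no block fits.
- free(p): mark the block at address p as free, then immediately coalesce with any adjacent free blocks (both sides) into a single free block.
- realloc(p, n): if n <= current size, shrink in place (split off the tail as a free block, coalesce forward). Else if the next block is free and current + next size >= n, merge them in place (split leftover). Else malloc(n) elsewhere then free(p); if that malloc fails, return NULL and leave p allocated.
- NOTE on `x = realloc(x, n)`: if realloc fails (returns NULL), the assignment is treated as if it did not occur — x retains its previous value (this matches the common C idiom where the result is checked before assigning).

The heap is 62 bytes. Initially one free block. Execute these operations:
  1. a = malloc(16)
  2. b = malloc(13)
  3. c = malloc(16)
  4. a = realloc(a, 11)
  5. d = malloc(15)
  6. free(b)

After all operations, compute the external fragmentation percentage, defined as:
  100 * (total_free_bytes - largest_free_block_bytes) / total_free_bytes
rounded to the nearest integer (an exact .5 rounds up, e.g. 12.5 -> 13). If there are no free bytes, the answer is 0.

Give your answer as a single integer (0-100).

Answer: 10

Derivation:
Op 1: a = malloc(16) -> a = 0; heap: [0-15 ALLOC][16-61 FREE]
Op 2: b = malloc(13) -> b = 16; heap: [0-15 ALLOC][16-28 ALLOC][29-61 FREE]
Op 3: c = malloc(16) -> c = 29; heap: [0-15 ALLOC][16-28 ALLOC][29-44 ALLOC][45-61 FREE]
Op 4: a = realloc(a, 11) -> a = 0; heap: [0-10 ALLOC][11-15 FREE][16-28 ALLOC][29-44 ALLOC][45-61 FREE]
Op 5: d = malloc(15) -> d = 45; heap: [0-10 ALLOC][11-15 FREE][16-28 ALLOC][29-44 ALLOC][45-59 ALLOC][60-61 FREE]
Op 6: free(b) -> (freed b); heap: [0-10 ALLOC][11-28 FREE][29-44 ALLOC][45-59 ALLOC][60-61 FREE]
Free blocks: [18 2] total_free=20 largest=18 -> 100*(20-18)/20 = 200/20 = 10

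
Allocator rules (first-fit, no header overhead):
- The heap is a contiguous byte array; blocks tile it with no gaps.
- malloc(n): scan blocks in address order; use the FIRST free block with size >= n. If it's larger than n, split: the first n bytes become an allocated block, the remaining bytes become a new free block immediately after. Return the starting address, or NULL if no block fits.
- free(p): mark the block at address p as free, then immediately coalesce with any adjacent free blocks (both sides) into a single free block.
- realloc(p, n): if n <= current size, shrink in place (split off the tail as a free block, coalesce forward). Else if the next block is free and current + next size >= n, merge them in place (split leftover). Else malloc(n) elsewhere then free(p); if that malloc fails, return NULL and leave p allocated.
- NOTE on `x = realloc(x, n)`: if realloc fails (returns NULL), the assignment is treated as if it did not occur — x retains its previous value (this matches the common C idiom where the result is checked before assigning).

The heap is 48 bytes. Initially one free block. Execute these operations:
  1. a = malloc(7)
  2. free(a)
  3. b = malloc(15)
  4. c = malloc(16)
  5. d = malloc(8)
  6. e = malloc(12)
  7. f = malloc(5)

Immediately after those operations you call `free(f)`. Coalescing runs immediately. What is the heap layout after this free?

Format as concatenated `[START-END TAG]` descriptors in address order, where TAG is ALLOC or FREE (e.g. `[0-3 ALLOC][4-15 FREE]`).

Answer: [0-14 ALLOC][15-30 ALLOC][31-38 ALLOC][39-47 FREE]

Derivation:
Op 1: a = malloc(7) -> a = 0; heap: [0-6 ALLOC][7-47 FREE]
Op 2: free(a) -> (freed a); heap: [0-47 FREE]
Op 3: b = malloc(15) -> b = 0; heap: [0-14 ALLOC][15-47 FREE]
Op 4: c = malloc(16) -> c = 15; heap: [0-14 ALLOC][15-30 ALLOC][31-47 FREE]
Op 5: d = malloc(8) -> d = 31; heap: [0-14 ALLOC][15-30 ALLOC][31-38 ALLOC][39-47 FREE]
Op 6: e = malloc(12) -> e = NULL; heap: [0-14 ALLOC][15-30 ALLOC][31-38 ALLOC][39-47 FREE]
Op 7: f = malloc(5) -> f = 39; heap: [0-14 ALLOC][15-30 ALLOC][31-38 ALLOC][39-43 ALLOC][44-47 FREE]
free(f): f = 39 -> block [39-43 ALLOC]; mark free, coalesce with adjacent free neighbors -> [0-14 ALLOC][15-30 ALLOC][31-38 ALLOC][39-47 FREE]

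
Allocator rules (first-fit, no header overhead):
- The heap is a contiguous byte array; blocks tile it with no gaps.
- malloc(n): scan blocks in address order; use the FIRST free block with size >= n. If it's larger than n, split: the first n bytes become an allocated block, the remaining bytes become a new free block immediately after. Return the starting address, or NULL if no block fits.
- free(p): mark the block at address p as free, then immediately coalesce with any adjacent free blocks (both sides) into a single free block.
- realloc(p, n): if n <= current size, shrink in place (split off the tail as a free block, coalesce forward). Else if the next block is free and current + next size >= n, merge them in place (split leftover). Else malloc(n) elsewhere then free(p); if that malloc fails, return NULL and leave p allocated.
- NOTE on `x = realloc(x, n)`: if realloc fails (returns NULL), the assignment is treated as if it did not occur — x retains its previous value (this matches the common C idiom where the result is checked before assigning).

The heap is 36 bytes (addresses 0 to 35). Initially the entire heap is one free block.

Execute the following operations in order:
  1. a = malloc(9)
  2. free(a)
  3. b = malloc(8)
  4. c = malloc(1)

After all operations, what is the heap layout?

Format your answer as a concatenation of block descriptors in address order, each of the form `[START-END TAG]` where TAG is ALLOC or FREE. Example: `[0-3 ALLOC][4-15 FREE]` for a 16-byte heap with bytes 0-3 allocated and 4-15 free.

Answer: [0-7 ALLOC][8-8 ALLOC][9-35 FREE]

Derivation:
Op 1: a = malloc(9) -> a = 0; heap: [0-8 ALLOC][9-35 FREE]
Op 2: free(a) -> (freed a); heap: [0-35 FREE]
Op 3: b = malloc(8) -> b = 0; heap: [0-7 ALLOC][8-35 FREE]
Op 4: c = malloc(1) -> c = 8; heap: [0-7 ALLOC][8-8 ALLOC][9-35 FREE]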